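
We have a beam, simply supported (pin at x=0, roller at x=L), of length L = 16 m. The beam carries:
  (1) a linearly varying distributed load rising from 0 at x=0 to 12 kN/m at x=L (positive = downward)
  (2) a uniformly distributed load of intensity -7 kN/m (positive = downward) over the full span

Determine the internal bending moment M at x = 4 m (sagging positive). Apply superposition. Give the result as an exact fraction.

Load 1 — triangular load w₀=12 kN/m (0→w₀ over full span):
  M_1 = w₀Lx/6 - w₀x³/(6L) = 12·16·4/6 - 12·4³/(6·16) = 120 kN·m
Load 2 — uniform load w=-7 kN/m over full span:
  M_2 = wx(L-x)/2 = (-7)·4·(16-4)/2 = -168 kN·m
Superposition: M = Σ M_i = -48 kN·m ≈ -48.000000 kN·m

M(4) = -48 kN·m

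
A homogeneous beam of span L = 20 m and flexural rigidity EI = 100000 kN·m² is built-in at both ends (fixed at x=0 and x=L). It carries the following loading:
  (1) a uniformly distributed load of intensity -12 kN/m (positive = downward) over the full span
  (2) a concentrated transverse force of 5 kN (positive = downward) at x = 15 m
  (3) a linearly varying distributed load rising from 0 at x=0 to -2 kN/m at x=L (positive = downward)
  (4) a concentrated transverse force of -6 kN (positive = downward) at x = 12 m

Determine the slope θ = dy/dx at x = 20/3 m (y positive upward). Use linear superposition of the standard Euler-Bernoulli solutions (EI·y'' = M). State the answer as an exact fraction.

Load 1 — uniform load w=-12 kN/m over full span:
  θ_1 = -wx(L-x)(L-2x)/(12EI) = -(-12)·(20/3)·(20-(20/3))·(20-2·(20/3))/(12·100000) = 4/675 rad
Load 2 — point force P=5 kN at a=15 m (b=L-a=5):
  θ_2 = -Pb²x(2aL-(3a+b)x)/(2L³EI)  [x≤a] = -5·5²·(20/3)·(2·15·20-(3·15+5)·(20/3))/(2·20³·100000) = -1/7200 rad
Load 3 — triangular load w₀=-2 kN/m (0→w₀ over full span):
  θ_3 = -w₀(2x(L-x)(L-2x)(x+2L)+x²(L-x)²)/(120LEI) = -(-2)·(2·(20/3)·(20-(20/3))·(20-2·(20/3))·((20/3)+2·20)+(20/3)²·(20-(20/3))²)/(120·20·100000) = 16/30375 rad
Load 4 — point force P=-6 kN at a=12 m (b=L-a=8):
  θ_4 = -Pb²x(2aL-(3a+b)x)/(2L³EI)  [x≤a] = -(-6)·8²·(20/3)·(2·12·20-(3·12+8)·(20/3))/(2·20³·100000) = 14/46875 rad
Superposition: θ = Σ θ_i = 803413/121500000 rad ≈ 0.006612 rad

θ(20/3) = 803413/121500000 rad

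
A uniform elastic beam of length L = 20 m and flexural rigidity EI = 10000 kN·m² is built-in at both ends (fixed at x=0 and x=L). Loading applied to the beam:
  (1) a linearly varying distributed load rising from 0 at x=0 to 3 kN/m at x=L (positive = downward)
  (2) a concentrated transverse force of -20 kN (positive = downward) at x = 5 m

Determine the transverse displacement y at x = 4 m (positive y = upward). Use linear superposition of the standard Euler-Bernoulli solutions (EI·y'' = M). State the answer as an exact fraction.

y(4) = 559/125000 m

Load 1 — triangular load w₀=3 kN/m (0→w₀ over full span):
  y_1 = -w₀x²(L-x)²(x+2L)/(120LEI) = -3·4²·(20-4)²·(4+2·20)/(120·20·10000) = -352/15625 m
Load 2 — point force P=-20 kN at a=5 m (b=L-a=15):
  y_2 = -Pb²x²(3aL-(3a+b)x)/(6L³EI)  [x≤a] = -(-20)·15²·4²·(3·5·20-(3·5+15)·4)/(6·20³·10000) = 27/1000 m
Superposition: y = Σ y_i = 559/125000 m ≈ 0.004472 m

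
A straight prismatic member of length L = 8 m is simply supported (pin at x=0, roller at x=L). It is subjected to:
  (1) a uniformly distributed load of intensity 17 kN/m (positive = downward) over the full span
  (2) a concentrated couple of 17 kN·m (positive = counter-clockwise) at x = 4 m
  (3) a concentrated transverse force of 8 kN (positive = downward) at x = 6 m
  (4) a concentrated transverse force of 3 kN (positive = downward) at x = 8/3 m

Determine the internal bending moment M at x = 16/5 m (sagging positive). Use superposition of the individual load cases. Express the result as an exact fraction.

M(16/5) = 3714/25 kN·m

Load 1 — uniform load w=17 kN/m over full span:
  M_1 = wx(L-x)/2 = 17·(16/5)·(8-(16/5))/2 = 3264/25 kN·m
Load 2 — applied couple M₀=17 kN·m at a=4 m (b=L-a=4):
  M_2 = M₀x/L  [x≤a] = 17·(16/5)/8 = 34/5 kN·m
Load 3 — point force P=8 kN at a=6 m (b=L-a=2):
  M_3 = Pbx/L  [x≤a] = 8·2·(16/5)/8 = 32/5 kN·m
Load 4 — point force P=3 kN at a=8/3 m (b=L-a=16/3):
  M_4 = Pa(L-x)/L  [x>a] = 3·(8/3)·(8-(16/5))/8 = 24/5 kN·m
Superposition: M = Σ M_i = 3714/25 kN·m ≈ 148.560000 kN·m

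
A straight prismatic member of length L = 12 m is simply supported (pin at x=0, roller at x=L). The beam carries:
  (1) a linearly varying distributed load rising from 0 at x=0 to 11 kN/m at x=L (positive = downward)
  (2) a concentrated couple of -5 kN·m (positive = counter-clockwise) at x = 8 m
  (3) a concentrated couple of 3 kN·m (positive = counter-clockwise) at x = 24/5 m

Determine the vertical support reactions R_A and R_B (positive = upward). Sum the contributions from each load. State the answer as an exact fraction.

R_A = 131/6 kN, R_B = 265/6 kN

Load 1 — triangular load w₀=11 kN/m (0→w₀ over full span):
  R_A = w₀L/6 = 11·12/6 = 22 kN
  R_B = w₀L/3 = 11·12/3 = 44 kN
Load 2 — applied couple M₀=-5 kN·m at a=8 m (b=L-a=4):
  R_A = M₀/L = (-5)/12 = -5/12 kN
  R_B = -M₀/L = -(-5)/12 = 5/12 kN
Load 3 — applied couple M₀=3 kN·m at a=24/5 m (b=L-a=36/5):
  R_A = M₀/L = 3/12 = 1/4 kN
  R_B = -M₀/L = -3/12 = -1/4 kN
Superposition: R_A = 131/6 kN, R_B = 265/6 kN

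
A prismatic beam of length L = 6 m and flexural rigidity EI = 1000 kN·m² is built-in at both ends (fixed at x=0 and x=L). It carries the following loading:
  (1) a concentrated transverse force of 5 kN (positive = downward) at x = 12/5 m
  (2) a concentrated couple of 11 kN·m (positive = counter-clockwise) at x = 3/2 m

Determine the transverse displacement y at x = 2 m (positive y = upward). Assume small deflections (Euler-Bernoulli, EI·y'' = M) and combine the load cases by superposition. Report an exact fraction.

y(2) = 59/50000 m

Load 1 — point force P=5 kN at a=12/5 m (b=L-a=18/5):
  y_1 = -Pb²x²(3aL-(3a+b)x)/(6L³EI)  [x≤a] = -5·(18/5)²·2²·(3·(12/5)·6-(3·(12/5)+(18/5))·2)/(6·6³·1000) = -27/6250 m
Load 2 — applied couple M₀=11 kN·m at a=3/2 m (b=L-a=9/2):
  y_2 = (R_Ax³/6 - M_Ax²/2 - M₀(x-a)²/2)/EI  [x>a] with R_A=33/16, M_A=-33/16 = ((33/16)·2³/6 - (-33/16)·2²/2 - 11·(2-(3/2))²/2)/1000 = 11/2000 m
Superposition: y = Σ y_i = 59/50000 m ≈ 0.001180 m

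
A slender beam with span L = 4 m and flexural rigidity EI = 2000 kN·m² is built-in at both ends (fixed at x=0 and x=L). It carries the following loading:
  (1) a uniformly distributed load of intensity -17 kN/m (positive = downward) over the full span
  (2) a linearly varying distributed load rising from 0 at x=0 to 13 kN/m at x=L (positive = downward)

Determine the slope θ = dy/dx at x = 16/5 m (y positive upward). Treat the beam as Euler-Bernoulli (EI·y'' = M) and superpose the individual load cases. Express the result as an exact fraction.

θ(16/5) = -604/234375 rad

Load 1 — uniform load w=-17 kN/m over full span:
  θ_1 = -wx(L-x)(L-2x)/(12EI) = -(-17)·(16/5)·(4-(16/5))·(4-2·(16/5))/(12·2000) = -68/15625 rad
Load 2 — triangular load w₀=13 kN/m (0→w₀ over full span):
  θ_2 = -w₀(2x(L-x)(L-2x)(x+2L)+x²(L-x)²)/(120LEI) = -13·(2·(16/5)·(4-(16/5))·(4-2·(16/5))·((16/5)+2·4)+(16/5)²·(4-(16/5))²)/(120·4·2000) = 416/234375 rad
Superposition: θ = Σ θ_i = -604/234375 rad ≈ -0.002577 rad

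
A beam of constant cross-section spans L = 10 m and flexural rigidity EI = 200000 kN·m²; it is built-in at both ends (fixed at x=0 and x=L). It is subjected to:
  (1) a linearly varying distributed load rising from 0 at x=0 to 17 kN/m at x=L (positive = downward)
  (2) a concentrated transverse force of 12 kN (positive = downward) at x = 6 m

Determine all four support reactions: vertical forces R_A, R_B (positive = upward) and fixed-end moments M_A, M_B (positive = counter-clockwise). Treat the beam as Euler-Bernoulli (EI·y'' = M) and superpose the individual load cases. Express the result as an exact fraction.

R_A = 7431/250 kN, M_A = 5114/75 kN·m, R_B = 16819/250 kN, M_B = -2557/25 kN·m

Load 1 — triangular load w₀=17 kN/m (0→w₀ over full span):
  R_A = 3w₀L/20 = 3·17·10/20 = 51/2 kN
  M_A = w₀L²/30 = 17·10²/30 = 170/3 kN·m
  R_B = 7w₀L/20 = 7·17·10/20 = 119/2 kN
  M_B = -w₀L²/20 = -17·10²/20 = -85 kN·m
Load 2 — point force P=12 kN at a=6 m (b=L-a=4):
  R_A = Pb²(3a+b)/L³ = 12·4²·(3·6+4)/10³ = 528/125 kN
  M_A = Pab²/L² = 12·6·4²/10² = 288/25 kN·m
  R_B = Pa²(a+3b)/L³ = 12·6²·(6+3·4)/10³ = 972/125 kN
  M_B = -Pa²b/L² = -12·6²·4/10² = -432/25 kN·m
Superposition: R_A = 7431/250 kN, M_A = 5114/75 kN·m, R_B = 16819/250 kN, M_B = -2557/25 kN·m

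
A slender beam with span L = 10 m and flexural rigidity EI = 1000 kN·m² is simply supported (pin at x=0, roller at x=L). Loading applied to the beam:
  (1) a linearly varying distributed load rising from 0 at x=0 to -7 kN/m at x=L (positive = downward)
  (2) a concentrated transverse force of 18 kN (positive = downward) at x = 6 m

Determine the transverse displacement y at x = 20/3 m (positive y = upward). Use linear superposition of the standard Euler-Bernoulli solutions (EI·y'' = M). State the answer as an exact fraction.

Load 1 — triangular load w₀=-7 kN/m (0→w₀ over full span):
  y_1 = -w₀x(7L⁴-10L²x²+3x⁴)/(360LEI) = -(-7)·(20/3)·(7·10⁴-10·10²·(20/3)²+3·(20/3)⁴)/(360·10·1000) = 595/1458 m
Load 2 — point force P=18 kN at a=6 m (b=L-a=4):
  y_2 = -Pa(L-x)(2Lx-a²-x²)/(6LEI)  [x>a] = -18·6·(10-(20/3))·(2·10·(20/3)-6²-(20/3)²)/(6·10·1000) = -119/375 m
Superposition: y = Σ y_i = 16541/182250 m ≈ 0.090760 m

y(20/3) = 16541/182250 m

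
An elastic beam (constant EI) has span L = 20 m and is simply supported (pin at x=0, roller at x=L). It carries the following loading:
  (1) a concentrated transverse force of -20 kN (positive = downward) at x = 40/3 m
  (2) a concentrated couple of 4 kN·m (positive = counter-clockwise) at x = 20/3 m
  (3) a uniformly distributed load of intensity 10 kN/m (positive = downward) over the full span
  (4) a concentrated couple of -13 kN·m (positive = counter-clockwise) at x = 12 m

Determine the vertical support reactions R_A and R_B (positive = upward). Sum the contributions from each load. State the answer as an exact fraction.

R_A = 5573/60 kN, R_B = 5227/60 kN

Load 1 — point force P=-20 kN at a=40/3 m (b=L-a=20/3):
  R_A = Pb/L = (-20)·(20/3)/20 = -20/3 kN
  R_B = Pa/L = (-20)·(40/3)/20 = -40/3 kN
Load 2 — applied couple M₀=4 kN·m at a=20/3 m (b=L-a=40/3):
  R_A = M₀/L = 4/20 = 1/5 kN
  R_B = -M₀/L = -4/20 = -1/5 kN
Load 3 — uniform load w=10 kN/m over full span:
  R_A = wL/2 = 10·20/2 = 100 kN
  R_B = wL/2 = 10·20/2 = 100 kN
Load 4 — applied couple M₀=-13 kN·m at a=12 m (b=L-a=8):
  R_A = M₀/L = (-13)/20 = -13/20 kN
  R_B = -M₀/L = -(-13)/20 = 13/20 kN
Superposition: R_A = 5573/60 kN, R_B = 5227/60 kN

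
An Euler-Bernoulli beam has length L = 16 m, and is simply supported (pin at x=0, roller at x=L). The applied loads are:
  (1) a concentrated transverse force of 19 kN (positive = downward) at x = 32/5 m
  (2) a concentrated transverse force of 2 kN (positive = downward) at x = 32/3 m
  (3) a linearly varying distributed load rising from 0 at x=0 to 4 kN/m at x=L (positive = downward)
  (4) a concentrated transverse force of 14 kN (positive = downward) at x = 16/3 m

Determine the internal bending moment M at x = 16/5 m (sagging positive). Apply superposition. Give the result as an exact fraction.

Load 1 — point force P=19 kN at a=32/5 m (b=L-a=48/5):
  M_1 = Pbx/L  [x≤a] = 19·(48/5)·(16/5)/16 = 912/25 kN·m
Load 2 — point force P=2 kN at a=32/3 m (b=L-a=16/3):
  M_2 = Pbx/L  [x≤a] = 2·(16/3)·(16/5)/16 = 32/15 kN·m
Load 3 — triangular load w₀=4 kN/m (0→w₀ over full span):
  M_3 = w₀Lx/6 - w₀x³/(6L) = 4·16·(16/5)/6 - 4·(16/5)³/(6·16) = 4096/125 kN·m
Load 4 — point force P=14 kN at a=16/3 m (b=L-a=32/3):
  M_4 = Pbx/L  [x≤a] = 14·(32/3)·(16/5)/16 = 448/15 kN·m
Superposition: M = Σ M_i = 12656/125 kN·m ≈ 101.248000 kN·m

M(16/5) = 12656/125 kN·m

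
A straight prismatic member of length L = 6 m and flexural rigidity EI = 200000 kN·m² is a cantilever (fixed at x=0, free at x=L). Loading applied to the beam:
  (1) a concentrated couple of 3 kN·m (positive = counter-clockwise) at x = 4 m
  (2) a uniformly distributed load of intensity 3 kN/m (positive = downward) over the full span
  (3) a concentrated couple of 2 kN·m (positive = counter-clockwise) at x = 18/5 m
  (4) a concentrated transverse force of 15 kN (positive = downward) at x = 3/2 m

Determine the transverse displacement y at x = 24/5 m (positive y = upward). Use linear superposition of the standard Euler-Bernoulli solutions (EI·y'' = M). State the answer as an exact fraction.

y(24/5) = -3740217/2000000000 m

Load 1 — applied couple M₀=3 kN·m at a=4 m (b=L-a=2):
  y_1 = M₀a(2x-a)/(2EI)  [x>a] = 3·4·(2·(24/5)-4)/(2·200000) = 21/125000 m
Load 2 — uniform load w=3 kN/m over full span:
  y_2 = -wx²(x²-4Lx+6L²)/(24EI) = -3·(24/5)²·((24/5)²-4·6·(24/5)+6·6²)/(24·200000) = -3483/1953125 m
Load 3 — applied couple M₀=2 kN·m at a=18/5 m (b=L-a=12/5):
  y_3 = M₀a(2x-a)/(2EI)  [x>a] = 2·(18/5)·(2·(24/5)-(18/5))/(2·200000) = 27/250000 m
Load 4 — point force P=15 kN at a=3/2 m (b=L-a=9/2):
  y_4 = -Pa²(3x-a)/(6EI)  [x>a] = -15·(3/2)²·(3·(24/5)-(3/2))/(6·200000) = -1161/3200000 m
Superposition: y = Σ y_i = -3740217/2000000000 m ≈ -0.001870 m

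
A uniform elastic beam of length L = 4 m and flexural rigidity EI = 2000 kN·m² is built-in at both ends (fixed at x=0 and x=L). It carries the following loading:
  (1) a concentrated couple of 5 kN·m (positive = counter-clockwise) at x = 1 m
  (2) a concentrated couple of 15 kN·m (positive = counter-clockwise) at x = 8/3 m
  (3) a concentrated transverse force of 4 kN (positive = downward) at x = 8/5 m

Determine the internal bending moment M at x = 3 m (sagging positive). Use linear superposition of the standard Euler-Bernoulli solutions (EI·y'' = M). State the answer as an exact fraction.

M(3) = -19887/4000 kN·m

Load 1 — applied couple M₀=5 kN·m at a=1 m (b=L-a=3):
  M_1 = R_Ax - M_A - M₀  [x>a] with R_A=45/32, M_A=-15/16 = (45/32)·3 - (-15/16) - 5 = 5/32 kN·m
Load 2 — applied couple M₀=15 kN·m at a=8/3 m (b=L-a=4/3):
  M_2 = R_Ax - M_A - M₀  [x>a] with R_A=5, M_A=5 = 5·3 - 5 - 15 = -5 kN·m
Load 3 — point force P=4 kN at a=8/5 m (b=L-a=12/5):
  M_3 = Pa²(a+3b)(L-x)/L³ - Pa²b/L²  [x>a] = 4·(8/5)²·((8/5)+3·(12/5))·(4-3)/4³ - 4·(8/5)²·(12/5)/4² = -16/125 kN·m
Superposition: M = Σ M_i = -19887/4000 kN·m ≈ -4.971750 kN·m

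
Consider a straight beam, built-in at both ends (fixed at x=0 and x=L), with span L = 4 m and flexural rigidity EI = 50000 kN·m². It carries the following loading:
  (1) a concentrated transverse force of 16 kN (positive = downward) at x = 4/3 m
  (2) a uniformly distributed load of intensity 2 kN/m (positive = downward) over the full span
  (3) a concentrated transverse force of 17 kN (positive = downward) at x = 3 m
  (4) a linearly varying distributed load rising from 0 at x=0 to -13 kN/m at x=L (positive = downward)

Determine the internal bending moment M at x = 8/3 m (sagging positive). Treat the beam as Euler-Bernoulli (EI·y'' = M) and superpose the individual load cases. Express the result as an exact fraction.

M(8/3) = 12829/6480 kN·m

Load 1 — point force P=16 kN at a=4/3 m (b=L-a=8/3):
  M_1 = Pa²(a+3b)(L-x)/L³ - Pa²b/L²  [x>a] = 16·(4/3)²·((4/3)+3·(8/3))·(4-(8/3))/4³ - 16·(4/3)²·(8/3)/4² = 64/81 kN·m
Load 2 — uniform load w=2 kN/m over full span:
  M_2 = wLx/2 - wL²/12 - wx²/2 = 2·4·(8/3)/2 - 2·4²/12 - 2·(8/3)²/2 = 8/9 kN·m
Load 3 — point force P=17 kN at a=3 m (b=L-a=1):
  M_3 = Pb²(3a+b)x/L³ - Pab²/L²  [x≤a] = 17·1²·(3·3+1)·(8/3)/4³ - 17·3·1²/4² = 187/48 kN·m
Load 4 — triangular load w₀=-13 kN/m (0→w₀ over full span):
  M_4 = 3w₀Lx/20 - w₀L²/30 - w₀x³/(6L) = 3·(-13)·4·(8/3)/20 - (-13)·4²/30 - (-13)·(8/3)³/(6·4) = -1456/405 kN·m
Superposition: M = Σ M_i = 12829/6480 kN·m ≈ 1.979784 kN·m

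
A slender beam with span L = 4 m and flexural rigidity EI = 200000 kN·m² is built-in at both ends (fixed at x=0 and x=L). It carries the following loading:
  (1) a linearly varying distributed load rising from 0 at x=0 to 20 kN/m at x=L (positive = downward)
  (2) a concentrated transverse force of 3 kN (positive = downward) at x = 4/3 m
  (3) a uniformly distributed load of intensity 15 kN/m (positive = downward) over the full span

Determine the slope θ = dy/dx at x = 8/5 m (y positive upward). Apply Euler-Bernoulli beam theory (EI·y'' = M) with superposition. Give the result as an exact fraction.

Load 1 — triangular load w₀=20 kN/m (0→w₀ over full span):
  θ_1 = -w₀(2x(L-x)(L-2x)(x+2L)+x²(L-x)²)/(120LEI) = -20·(2·(8/5)·(4-(8/5))·(4-2·(8/5))·((8/5)+2·4)+(8/5)²·(4-(8/5))²)/(120·4·200000) = -6/390625 rad
Load 2 — point force P=3 kN at a=4/3 m (b=L-a=8/3):
  θ_2 = Pa²(L-x)(2bL-(3b+a)(L-x))/(2L³EI)  [x>a] = 3·(4/3)²·(4-(8/5))·(2·(8/3)·4-(3·(8/3)+(4/3))·(4-(8/5)))/(2·4³·200000) = -1/1875000 rad
Load 3 — uniform load w=15 kN/m over full span:
  θ_3 = -wx(L-x)(L-2x)/(12EI) = -15·(8/5)·(4-(8/5))·(4-2·(8/5))/(12·200000) = -3/156250 rad
Superposition: θ = Σ θ_i = -329/9375000 rad ≈ -0.000035 rad

θ(8/5) = -329/9375000 rad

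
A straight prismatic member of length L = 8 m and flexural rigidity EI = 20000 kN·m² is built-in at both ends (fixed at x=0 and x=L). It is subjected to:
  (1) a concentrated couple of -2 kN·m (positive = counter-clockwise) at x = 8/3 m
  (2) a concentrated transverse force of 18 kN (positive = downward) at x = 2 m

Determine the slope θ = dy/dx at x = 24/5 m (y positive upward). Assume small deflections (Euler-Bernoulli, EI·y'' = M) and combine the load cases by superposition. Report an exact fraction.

θ(24/5) = 143/375000 rad

Load 1 — applied couple M₀=-2 kN·m at a=8/3 m (b=L-a=16/3):
  θ_1 = (R_Ax²/2 - M_Ax - M₀(x-a))/EI  [x>a] with R_A=-1/3, M_A=0 = ((-1/3)·(24/5)²/2 - 0·(24/5) - (-2)·((24/5)-(8/3)))/20000 = 1/46875 rad
Load 2 — point force P=18 kN at a=2 m (b=L-a=6):
  θ_2 = Pa²(L-x)(2bL-(3b+a)(L-x))/(2L³EI)  [x>a] = 18·2²·(8-(24/5))·(2·6·8-(3·6+2)·(8-(24/5)))/(2·8³·20000) = 9/25000 rad
Superposition: θ = Σ θ_i = 143/375000 rad ≈ 0.000381 rad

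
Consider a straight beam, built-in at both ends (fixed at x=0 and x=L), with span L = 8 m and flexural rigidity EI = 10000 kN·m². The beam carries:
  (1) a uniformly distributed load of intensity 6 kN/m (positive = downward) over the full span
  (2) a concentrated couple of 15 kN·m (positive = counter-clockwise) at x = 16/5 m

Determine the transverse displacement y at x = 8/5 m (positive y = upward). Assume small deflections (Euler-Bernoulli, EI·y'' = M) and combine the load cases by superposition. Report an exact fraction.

Load 1 — uniform load w=6 kN/m over full span:
  y_1 = -wx²(L-x)²/(24EI) = -6·(8/5)²·(8-(8/5))²/(24·10000) = -1024/390625 m
Load 2 — applied couple M₀=15 kN·m at a=16/5 m (b=L-a=24/5):
  y_2 = (R_Ax³/6 - M_Ax²/2)/EI  [x≤a] with R_A=27/10, M_A=9/5 = ((27/10)·(8/5)³/6 - (9/5)·(8/5)²/2)/10000 = -18/390625 m
Superposition: y = Σ y_i = -1042/390625 m ≈ -0.002668 m

y(8/5) = -1042/390625 m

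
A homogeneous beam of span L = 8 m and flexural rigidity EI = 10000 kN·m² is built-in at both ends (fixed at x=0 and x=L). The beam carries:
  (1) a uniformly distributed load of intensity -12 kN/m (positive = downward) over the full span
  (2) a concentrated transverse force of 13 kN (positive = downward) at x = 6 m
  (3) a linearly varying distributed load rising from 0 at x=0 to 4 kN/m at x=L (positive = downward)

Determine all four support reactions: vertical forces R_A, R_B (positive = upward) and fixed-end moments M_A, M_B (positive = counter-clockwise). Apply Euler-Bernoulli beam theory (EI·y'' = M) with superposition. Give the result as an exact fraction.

Load 1 — uniform load w=-12 kN/m over full span:
  R_A = wL/2 = (-12)·8/2 = -48 kN
  M_A = wL²/12 = (-12)·8²/12 = -64 kN·m
  R_B = wL/2 = (-12)·8/2 = -48 kN
  M_B = -wL²/12 = -(-12)·8²/12 = 64 kN·m
Load 2 — point force P=13 kN at a=6 m (b=L-a=2):
  R_A = Pb²(3a+b)/L³ = 13·2²·(3·6+2)/8³ = 65/32 kN
  M_A = Pab²/L² = 13·6·2²/8² = 39/8 kN·m
  R_B = Pa²(a+3b)/L³ = 13·6²·(6+3·2)/8³ = 351/32 kN
  M_B = -Pa²b/L² = -13·6²·2/8² = -117/8 kN·m
Load 3 — triangular load w₀=4 kN/m (0→w₀ over full span):
  R_A = 3w₀L/20 = 3·4·8/20 = 24/5 kN
  M_A = w₀L²/30 = 4·8²/30 = 128/15 kN·m
  R_B = 7w₀L/20 = 7·4·8/20 = 56/5 kN
  M_B = -w₀L²/20 = -4·8²/20 = -64/5 kN·m
Superposition: R_A = -6587/160 kN, M_A = -6071/120 kN·m, R_B = -4133/160 kN, M_B = 1463/40 kN·m

R_A = -6587/160 kN, M_A = -6071/120 kN·m, R_B = -4133/160 kN, M_B = 1463/40 kN·m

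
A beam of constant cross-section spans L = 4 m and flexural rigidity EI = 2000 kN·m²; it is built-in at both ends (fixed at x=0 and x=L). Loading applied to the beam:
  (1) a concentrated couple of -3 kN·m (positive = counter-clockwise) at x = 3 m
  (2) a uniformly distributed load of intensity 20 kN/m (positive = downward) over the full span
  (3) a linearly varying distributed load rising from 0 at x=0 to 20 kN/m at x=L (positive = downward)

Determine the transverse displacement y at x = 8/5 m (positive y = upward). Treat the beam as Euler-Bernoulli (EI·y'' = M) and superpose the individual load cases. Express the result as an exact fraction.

y(8/5) = -27441/3125000 m

Load 1 — applied couple M₀=-3 kN·m at a=3 m (b=L-a=1):
  y_1 = (R_Ax³/6 - M_Ax²/2)/EI  [x≤a] with R_A=-27/32, M_A=-15/16 = ((-27/32)·(8/5)³/6 - (-15/16)·(8/5)²/2)/2000 = 39/125000 m
Load 2 — uniform load w=20 kN/m over full span:
  y_2 = -wx²(L-x)²/(24EI) = -20·(8/5)²·(4-(8/5))²/(24·2000) = -96/15625 m
Load 3 — triangular load w₀=20 kN/m (0→w₀ over full span):
  y_3 = -w₀x²(L-x)²(x+2L)/(120LEI) = -20·(8/5)²·(4-(8/5))²·((8/5)+2·4)/(120·4·2000) = -1152/390625 m
Superposition: y = Σ y_i = -27441/3125000 m ≈ -0.008781 m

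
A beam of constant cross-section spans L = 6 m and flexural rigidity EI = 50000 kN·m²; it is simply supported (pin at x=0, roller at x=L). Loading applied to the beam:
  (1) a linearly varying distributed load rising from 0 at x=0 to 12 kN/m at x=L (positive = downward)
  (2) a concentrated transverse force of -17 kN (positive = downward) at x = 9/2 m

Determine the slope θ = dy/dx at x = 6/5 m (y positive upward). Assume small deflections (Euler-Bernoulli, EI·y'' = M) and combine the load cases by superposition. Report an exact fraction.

Load 1 — triangular load w₀=12 kN/m (0→w₀ over full span):
  θ_1 = -w₀(7L⁴-30L²x²+15x⁴)/(360LEI) = -12·(7·6⁴-30·6²·(6/5)²+15·(6/5)⁴)/(360·6·50000) = -1638/1953125 rad
Load 2 — point force P=-17 kN at a=9/2 m (b=L-a=3/2):
  θ_2 = -Pb(L²-b²-3x²)/(6LEI)  [x≤a] = -(-17)·(3/2)·(6²-(3/2)²-3·(6/5)²)/(6·6·50000) = 16677/40000000 rad
Superposition: θ = Σ θ_i = -421731/1000000000 rad ≈ -0.000422 rad

θ(6/5) = -421731/1000000000 rad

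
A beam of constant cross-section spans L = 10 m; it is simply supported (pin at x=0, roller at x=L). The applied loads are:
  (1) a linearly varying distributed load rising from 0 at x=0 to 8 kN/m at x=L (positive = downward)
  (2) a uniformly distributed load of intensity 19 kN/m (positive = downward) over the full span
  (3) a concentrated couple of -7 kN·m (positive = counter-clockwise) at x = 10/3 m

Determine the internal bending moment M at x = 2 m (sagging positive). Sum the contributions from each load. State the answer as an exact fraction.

Load 1 — triangular load w₀=8 kN/m (0→w₀ over full span):
  M_1 = w₀Lx/6 - w₀x³/(6L) = 8·10·2/6 - 8·2³/(6·10) = 128/5 kN·m
Load 2 — uniform load w=19 kN/m over full span:
  M_2 = wx(L-x)/2 = 19·2·(10-2)/2 = 152 kN·m
Load 3 — applied couple M₀=-7 kN·m at a=10/3 m (b=L-a=20/3):
  M_3 = M₀x/L  [x≤a] = (-7)·2/10 = -7/5 kN·m
Superposition: M = Σ M_i = 881/5 kN·m ≈ 176.200000 kN·m

M(2) = 881/5 kN·m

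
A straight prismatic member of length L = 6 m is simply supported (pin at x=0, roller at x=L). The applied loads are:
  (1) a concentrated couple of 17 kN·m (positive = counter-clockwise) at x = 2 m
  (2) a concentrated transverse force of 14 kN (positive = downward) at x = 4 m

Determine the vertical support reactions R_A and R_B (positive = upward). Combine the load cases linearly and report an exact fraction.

Load 1 — applied couple M₀=17 kN·m at a=2 m (b=L-a=4):
  R_A = M₀/L = 17/6 kN
  R_B = -M₀/L = -17/6 kN
Load 2 — point force P=14 kN at a=4 m (b=L-a=2):
  R_A = Pb/L = 14·2/6 = 14/3 kN
  R_B = Pa/L = 14·4/6 = 28/3 kN
Superposition: R_A = 15/2 kN, R_B = 13/2 kN

R_A = 15/2 kN, R_B = 13/2 kN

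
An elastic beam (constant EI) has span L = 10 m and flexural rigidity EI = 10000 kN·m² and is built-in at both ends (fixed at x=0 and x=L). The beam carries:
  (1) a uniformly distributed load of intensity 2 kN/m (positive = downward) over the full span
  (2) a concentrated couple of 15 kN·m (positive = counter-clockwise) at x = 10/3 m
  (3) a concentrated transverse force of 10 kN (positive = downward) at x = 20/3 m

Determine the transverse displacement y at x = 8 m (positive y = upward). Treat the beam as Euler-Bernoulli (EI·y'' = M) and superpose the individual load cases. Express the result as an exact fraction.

Load 1 — uniform load w=2 kN/m over full span:
  y_1 = -wx²(L-x)²/(24EI) = -2·8²·(10-8)²/(24·10000) = -4/1875 m
Load 2 — applied couple M₀=15 kN·m at a=10/3 m (b=L-a=20/3):
  y_2 = (R_Ax³/6 - M_Ax²/2 - M₀(x-a)²/2)/EI  [x>a] with R_A=2, M_A=0 = (2·8³/6 - 0·8²/2 - 15·(8-(10/3))²/2)/10000 = 11/15000 m
Load 3 — point force P=10 kN at a=20/3 m (b=L-a=10/3):
  y_3 = -Pa²(L-x)²(3bL-(3b+a)(L-x))/(6L³EI)  [x>a] = -10·(20/3)²·(10-8)²·(3·(10/3)·10-(3·(10/3)+(20/3))·(10-8))/(6·10³·10000) = -4/2025 m
Superposition: y = Σ y_i = -1367/405000 m ≈ -0.003375 m

y(8) = -1367/405000 m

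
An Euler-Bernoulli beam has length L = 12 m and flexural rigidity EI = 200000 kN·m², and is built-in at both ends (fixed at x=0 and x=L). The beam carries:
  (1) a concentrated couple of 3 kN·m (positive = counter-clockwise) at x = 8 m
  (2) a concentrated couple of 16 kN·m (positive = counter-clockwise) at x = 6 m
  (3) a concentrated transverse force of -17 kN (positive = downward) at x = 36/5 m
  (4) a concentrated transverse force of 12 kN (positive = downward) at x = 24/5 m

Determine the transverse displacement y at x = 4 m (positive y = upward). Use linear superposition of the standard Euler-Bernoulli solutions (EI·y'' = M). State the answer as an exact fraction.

Load 1 — applied couple M₀=3 kN·m at a=8 m (b=L-a=4):
  y_1 = (R_Ax³/6 - M_Ax²/2)/EI  [x≤a] with R_A=1/3, M_A=1 = ((1/3)·4³/6 - 1·4²/2)/200000 = -1/45000 m
Load 2 — applied couple M₀=16 kN·m at a=6 m (b=L-a=6):
  y_2 = (R_Ax³/6 - M_Ax²/2)/EI  [x≤a] with R_A=2, M_A=4 = (2·4³/6 - 4·4²/2)/200000 = -1/18750 m
Load 3 — point force P=-17 kN at a=36/5 m (b=L-a=24/5):
  y_3 = -Pb²x²(3aL-(3a+b)x)/(6L³EI)  [x≤a] = -(-17)·(24/5)²·4²·(3·(36/5)·12-(3·(36/5)+(24/5))·4)/(6·12³·200000) = 544/1171875 m
Load 4 — point force P=12 kN at a=24/5 m (b=L-a=36/5):
  y_4 = -Pb²x²(3aL-(3a+b)x)/(6L³EI)  [x≤a] = -12·(36/5)²·4²·(3·(24/5)·12-(3·(24/5)+(36/5))·4)/(6·12³·200000) = -162/390625 m
Superposition: y = Σ y_i = -733/28125000 m ≈ -0.000026 m

y(4) = -733/28125000 m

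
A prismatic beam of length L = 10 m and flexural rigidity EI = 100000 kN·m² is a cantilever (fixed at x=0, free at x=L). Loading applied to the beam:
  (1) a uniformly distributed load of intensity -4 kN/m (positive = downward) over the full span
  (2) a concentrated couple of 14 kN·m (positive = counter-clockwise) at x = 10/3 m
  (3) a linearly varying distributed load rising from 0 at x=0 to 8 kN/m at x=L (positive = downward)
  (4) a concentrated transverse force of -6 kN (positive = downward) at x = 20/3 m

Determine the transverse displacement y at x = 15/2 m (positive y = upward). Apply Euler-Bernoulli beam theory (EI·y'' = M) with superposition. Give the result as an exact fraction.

Load 1 — uniform load w=-4 kN/m over full span:
  y_1 = -wx²(x²-4Lx+6L²)/(24EI) = -(-4)·(15/2)²·((15/2)²-4·10·(15/2)+6·10²)/(24·100000) = 171/5120 m
Load 2 — applied couple M₀=14 kN·m at a=10/3 m (b=L-a=20/3):
  y_2 = M₀a(2x-a)/(2EI)  [x>a] = 14·(10/3)·(2·(15/2)-(10/3))/(2·100000) = 49/18000 m
Load 3 — triangular load w₀=8 kN/m (0→w₀ over full span):
  y_3 = (w₀Lx³/12-w₀L²x²/6-w₀x⁵/(120L))/EI = (8·10·(15/2)³/12-8·10²·(15/2)²/6-8·(15/2)⁵/(120·10))/100000 = -2481/51200 m
Load 4 — point force P=-6 kN at a=20/3 m (b=L-a=10/3):
  y_4 = -Pa²(3x-a)/(6EI)  [x>a] = -(-6)·(20/3)²·(3·(15/2)-(20/3))/(6·100000) = 19/2700 m
Superposition: y = Σ y_i = -36629/6912000 m ≈ -0.005299 m

y(15/2) = -36629/6912000 m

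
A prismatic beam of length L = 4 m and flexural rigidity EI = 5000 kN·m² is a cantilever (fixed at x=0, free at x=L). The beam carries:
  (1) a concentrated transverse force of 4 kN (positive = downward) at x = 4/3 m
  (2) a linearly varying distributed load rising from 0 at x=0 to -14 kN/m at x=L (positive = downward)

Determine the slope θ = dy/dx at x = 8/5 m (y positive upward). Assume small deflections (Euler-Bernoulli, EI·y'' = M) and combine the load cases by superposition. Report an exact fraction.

θ(8/5) = 56972/3515625 rad

Load 1 — point force P=4 kN at a=4/3 m (b=L-a=8/3):
  θ_1 = -Pa²/(2EI)  [x>a] = -4·(4/3)²/(2·5000) = -4/5625 rad
Load 2 — triangular load w₀=-14 kN/m (0→w₀ over full span):
  θ_2 = (w₀Lx²/4-w₀L²x/3-w₀x⁴/(24L))/EI = ((-14)·4·(8/5)²/4-(-14)·4²·(8/5)/3-(-14)·(8/5)⁴/(24·4))/5000 = 6608/390625 rad
Superposition: θ = Σ θ_i = 56972/3515625 rad ≈ 0.016205 rad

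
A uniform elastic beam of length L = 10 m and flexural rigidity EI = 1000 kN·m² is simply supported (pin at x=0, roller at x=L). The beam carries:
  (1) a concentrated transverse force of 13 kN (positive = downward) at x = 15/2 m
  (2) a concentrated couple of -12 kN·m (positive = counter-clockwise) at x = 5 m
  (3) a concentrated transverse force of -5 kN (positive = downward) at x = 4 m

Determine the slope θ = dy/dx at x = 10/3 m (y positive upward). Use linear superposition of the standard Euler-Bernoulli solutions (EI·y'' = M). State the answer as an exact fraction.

θ(10/3) = -5489/288000 rad

Load 1 — point force P=13 kN at a=15/2 m (b=L-a=5/2):
  θ_1 = -Pb(L²-b²-3x²)/(6LEI)  [x≤a] = -13·(5/2)·(10²-(5/2)²-3·(10/3)²)/(6·10·1000) = -377/11520 rad
Load 2 — applied couple M₀=-12 kN·m at a=5 m (b=L-a=5):
  θ_2 = (M₀x²/(2L)+C₁)/EI  [x≤a] with C₁=M₀(3b²-L²)/(6L)=5 = ((-12)·(10/3)²/(2·10)+5)/1000 = -1/600 rad
Load 3 — point force P=-5 kN at a=4 m (b=L-a=6):
  θ_3 = -Pb(L²-b²-3x²)/(6LEI)  [x≤a] = -(-5)·6·(10²-6²-3·(10/3)²)/(6·10·1000) = 23/1500 rad
Superposition: θ = Σ θ_i = -5489/288000 rad ≈ -0.019059 rad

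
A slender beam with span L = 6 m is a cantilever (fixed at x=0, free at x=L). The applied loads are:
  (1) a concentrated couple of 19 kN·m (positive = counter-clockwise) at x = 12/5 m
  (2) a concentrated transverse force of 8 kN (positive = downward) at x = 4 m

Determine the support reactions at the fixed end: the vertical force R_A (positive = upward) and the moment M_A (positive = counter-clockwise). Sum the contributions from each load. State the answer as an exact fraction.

Load 1 — applied couple M₀=19 kN·m at a=12/5 m (b=L-a=18/5):
  R_A = 0 kN
  M_A = -M₀ = -19 kN·m
Load 2 — point force P=8 kN at a=4 m (b=L-a=2):
  R_A = P = 8 kN
  M_A = Pa = 8·4 = 32 kN·m
Superposition: R_A = 8 kN, M_A = 13 kN·m

R_A = 8 kN, M_A = 13 kN·m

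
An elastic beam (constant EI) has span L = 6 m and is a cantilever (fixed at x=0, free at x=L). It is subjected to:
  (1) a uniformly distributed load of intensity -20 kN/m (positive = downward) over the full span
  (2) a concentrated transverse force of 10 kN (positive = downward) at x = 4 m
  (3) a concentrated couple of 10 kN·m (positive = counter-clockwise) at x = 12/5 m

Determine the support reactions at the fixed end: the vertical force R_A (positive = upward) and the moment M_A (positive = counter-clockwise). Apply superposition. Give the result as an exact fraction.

R_A = -110 kN, M_A = -330 kN·m

Load 1 — uniform load w=-20 kN/m over full span:
  R_A = wL = (-20)·6 = -120 kN
  M_A = wL²/2 = (-20)·6²/2 = -360 kN·m
Load 2 — point force P=10 kN at a=4 m (b=L-a=2):
  R_A = P = 10 kN
  M_A = Pa = 10·4 = 40 kN·m
Load 3 — applied couple M₀=10 kN·m at a=12/5 m (b=L-a=18/5):
  R_A = 0 kN
  M_A = -M₀ = -10 kN·m
Superposition: R_A = -110 kN, M_A = -330 kN·m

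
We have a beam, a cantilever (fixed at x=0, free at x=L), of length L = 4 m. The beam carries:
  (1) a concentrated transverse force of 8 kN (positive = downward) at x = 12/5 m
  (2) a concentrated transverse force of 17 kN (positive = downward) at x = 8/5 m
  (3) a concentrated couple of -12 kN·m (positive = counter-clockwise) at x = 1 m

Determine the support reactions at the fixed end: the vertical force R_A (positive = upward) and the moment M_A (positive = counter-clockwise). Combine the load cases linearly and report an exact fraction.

R_A = 25 kN, M_A = 292/5 kN·m

Load 1 — point force P=8 kN at a=12/5 m (b=L-a=8/5):
  R_A = P = 8 kN
  M_A = Pa = 8·(12/5) = 96/5 kN·m
Load 2 — point force P=17 kN at a=8/5 m (b=L-a=12/5):
  R_A = P = 17 kN
  M_A = Pa = 17·(8/5) = 136/5 kN·m
Load 3 — applied couple M₀=-12 kN·m at a=1 m (b=L-a=3):
  R_A = 0 kN
  M_A = -M₀ = -(-12) = 12 kN·m
Superposition: R_A = 25 kN, M_A = 292/5 kN·m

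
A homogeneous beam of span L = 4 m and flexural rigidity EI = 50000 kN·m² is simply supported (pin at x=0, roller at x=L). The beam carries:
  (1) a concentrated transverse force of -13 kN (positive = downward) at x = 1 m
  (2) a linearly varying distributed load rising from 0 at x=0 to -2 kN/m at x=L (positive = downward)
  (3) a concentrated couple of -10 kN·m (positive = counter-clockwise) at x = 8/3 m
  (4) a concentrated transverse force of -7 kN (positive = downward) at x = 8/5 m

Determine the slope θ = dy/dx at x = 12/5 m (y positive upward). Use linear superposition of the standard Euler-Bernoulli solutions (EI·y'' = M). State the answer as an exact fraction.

θ(12/5) = -151027/750000000 rad

Load 1 — point force P=-13 kN at a=1 m (b=L-a=3):
  θ_1 = -Pa(2L²-6Lx+3x²+a²)/(6LEI)  [x>a] = -(-13)·1·(2·4²-6·4·(12/5)+3·(12/5)²+1²)/(6·4·50000) = -793/10000000 rad
Load 2 — triangular load w₀=-2 kN/m (0→w₀ over full span):
  θ_2 = -w₀(7L⁴-30L²x²+15x⁴)/(360LEI) = -(-2)·(7·4⁴-30·4²·(12/5)²+15·(12/5)⁴)/(360·4·50000) = -232/17578125 rad
Load 3 — applied couple M₀=-10 kN·m at a=8/3 m (b=L-a=4/3):
  θ_3 = (M₀x²/(2L)+C₁)/EI  [x≤a] with C₁=M₀(3b²-L²)/(6L)=40/9 = ((-10)·(12/5)²/(2·4)+(40/9))/50000 = -31/562500 rad
Load 4 — point force P=-7 kN at a=8/5 m (b=L-a=12/5):
  θ_4 = -Pa(2L²-6Lx+3x²+a²)/(6LEI)  [x>a] = -(-7)·(8/5)·(2·4²-6·4·(12/5)+3·(12/5)²+(8/5)²)/(6·4·50000) = -21/390625 rad
Superposition: θ = Σ θ_i = -151027/750000000 rad ≈ -0.000201 rad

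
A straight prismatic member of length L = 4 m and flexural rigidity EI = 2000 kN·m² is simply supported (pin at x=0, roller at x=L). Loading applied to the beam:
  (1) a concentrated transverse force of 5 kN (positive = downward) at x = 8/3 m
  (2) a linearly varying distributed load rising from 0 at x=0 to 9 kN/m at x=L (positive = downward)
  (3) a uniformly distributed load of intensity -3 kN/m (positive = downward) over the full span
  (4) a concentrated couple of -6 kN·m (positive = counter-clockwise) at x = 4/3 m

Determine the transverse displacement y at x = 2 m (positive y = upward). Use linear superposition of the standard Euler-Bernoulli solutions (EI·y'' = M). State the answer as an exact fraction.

Load 1 — point force P=5 kN at a=8/3 m (b=L-a=4/3):
  y_1 = -Pbx(L²-b²-x²)/(6LEI)  [x≤a] = -5·(4/3)·2·(4²-(4/3)²-2²)/(6·4·2000) = -23/8100 m
Load 2 — triangular load w₀=9 kN/m (0→w₀ over full span):
  y_2 = -w₀x(7L⁴-10L²x²+3x⁴)/(360LEI) = -9·2·(7·4⁴-10·4²·2²+3·2⁴)/(360·4·2000) = -3/400 m
Load 3 — uniform load w=-3 kN/m over full span:
  y_3 = -wx(L³-2Lx²+x³)/(24EI) = -(-3)·2·(4³-2·4·2²+2³)/(24·2000) = 1/200 m
Load 4 — applied couple M₀=-6 kN·m at a=4/3 m (b=L-a=8/3):
  y_4 = (M₀x³/(6L)-M₀(x-a)²/2+C₁x)/EI  [x>a] with C₁=M₀(3b²-L²)/(6L)=-4/3 = ((-6)·2³/(6·4)-(-6)·(2-(4/3))²/2+(-4/3)·2)/2000 = -1/600 m
Superposition: y = Σ y_i = -227/32400 m ≈ -0.007006 m

y(2) = -227/32400 m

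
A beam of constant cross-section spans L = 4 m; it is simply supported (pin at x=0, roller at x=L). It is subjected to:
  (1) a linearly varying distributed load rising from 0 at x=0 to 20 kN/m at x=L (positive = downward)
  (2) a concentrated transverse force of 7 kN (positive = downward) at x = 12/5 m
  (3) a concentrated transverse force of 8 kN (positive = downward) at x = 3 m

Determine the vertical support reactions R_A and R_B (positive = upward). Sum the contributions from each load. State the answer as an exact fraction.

Load 1 — triangular load w₀=20 kN/m (0→w₀ over full span):
  R_A = w₀L/6 = 20·4/6 = 40/3 kN
  R_B = w₀L/3 = 20·4/3 = 80/3 kN
Load 2 — point force P=7 kN at a=12/5 m (b=L-a=8/5):
  R_A = Pb/L = 7·(8/5)/4 = 14/5 kN
  R_B = Pa/L = 7·(12/5)/4 = 21/5 kN
Load 3 — point force P=8 kN at a=3 m (b=L-a=1):
  R_A = Pb/L = 8·1/4 = 2 kN
  R_B = Pa/L = 8·3/4 = 6 kN
Superposition: R_A = 272/15 kN, R_B = 553/15 kN

R_A = 272/15 kN, R_B = 553/15 kN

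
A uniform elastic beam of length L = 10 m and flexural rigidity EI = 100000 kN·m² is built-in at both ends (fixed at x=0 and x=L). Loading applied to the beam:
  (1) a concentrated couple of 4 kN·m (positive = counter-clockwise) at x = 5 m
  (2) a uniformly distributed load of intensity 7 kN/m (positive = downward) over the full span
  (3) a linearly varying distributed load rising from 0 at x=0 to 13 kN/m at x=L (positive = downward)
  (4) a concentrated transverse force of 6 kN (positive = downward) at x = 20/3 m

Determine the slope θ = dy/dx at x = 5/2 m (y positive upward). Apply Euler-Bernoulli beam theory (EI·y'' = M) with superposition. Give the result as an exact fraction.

Load 1 — applied couple M₀=4 kN·m at a=5 m (b=L-a=5):
  θ_1 = (R_Ax²/2 - M_Ax)/EI  [x≤a] with R_A=3/5, M_A=1 = ((3/5)·(5/2)²/2 - 1·(5/2))/100000 = -1/160000 rad
Load 2 — uniform load w=7 kN/m over full span:
  θ_2 = -wx(L-x)(L-2x)/(12EI) = -7·(5/2)·(10-(5/2))·(10-2·(5/2))/(12·100000) = -7/12800 rad
Load 3 — triangular load w₀=13 kN/m (0→w₀ over full span):
  θ_3 = -w₀(2x(L-x)(L-2x)(x+2L)+x²(L-x)²)/(120LEI) = -13·(2·(5/2)·(10-(5/2))·(10-2·(5/2))·((5/2)+2·10)+(5/2)²·(10-(5/2))²)/(120·10·100000) = -507/1024000 rad
Load 4 — point force P=6 kN at a=20/3 m (b=L-a=10/3):
  θ_4 = -Pb²x(2aL-(3a+b)x)/(2L³EI)  [x≤a] = -6·(10/3)²·(5/2)·(2·(20/3)·10-(3·(20/3)+(10/3))·(5/2))/(2·10³·100000) = -1/16000 rad
Superposition: θ = Σ θ_i = -5687/5120000 rad ≈ -0.001111 rad

θ(5/2) = -5687/5120000 rad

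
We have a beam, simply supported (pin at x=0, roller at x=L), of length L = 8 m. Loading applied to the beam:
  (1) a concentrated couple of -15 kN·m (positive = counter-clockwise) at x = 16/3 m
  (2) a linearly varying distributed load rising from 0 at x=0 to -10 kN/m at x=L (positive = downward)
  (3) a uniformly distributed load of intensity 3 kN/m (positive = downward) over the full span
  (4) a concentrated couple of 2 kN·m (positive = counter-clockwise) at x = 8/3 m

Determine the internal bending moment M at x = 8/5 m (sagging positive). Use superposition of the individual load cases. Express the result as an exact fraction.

Load 1 — applied couple M₀=-15 kN·m at a=16/3 m (b=L-a=8/3):
  M_1 = M₀x/L  [x≤a] = (-15)·(8/5)/8 = -3 kN·m
Load 2 — triangular load w₀=-10 kN/m (0→w₀ over full span):
  M_2 = w₀Lx/6 - w₀x³/(6L) = (-10)·8·(8/5)/6 - (-10)·(8/5)³/(6·8) = -512/25 kN·m
Load 3 — uniform load w=3 kN/m over full span:
  M_3 = wx(L-x)/2 = 3·(8/5)·(8-(8/5))/2 = 384/25 kN·m
Load 4 — applied couple M₀=2 kN·m at a=8/3 m (b=L-a=16/3):
  M_4 = M₀x/L  [x≤a] = 2·(8/5)/8 = 2/5 kN·m
Superposition: M = Σ M_i = -193/25 kN·m ≈ -7.720000 kN·m

M(8/5) = -193/25 kN·m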